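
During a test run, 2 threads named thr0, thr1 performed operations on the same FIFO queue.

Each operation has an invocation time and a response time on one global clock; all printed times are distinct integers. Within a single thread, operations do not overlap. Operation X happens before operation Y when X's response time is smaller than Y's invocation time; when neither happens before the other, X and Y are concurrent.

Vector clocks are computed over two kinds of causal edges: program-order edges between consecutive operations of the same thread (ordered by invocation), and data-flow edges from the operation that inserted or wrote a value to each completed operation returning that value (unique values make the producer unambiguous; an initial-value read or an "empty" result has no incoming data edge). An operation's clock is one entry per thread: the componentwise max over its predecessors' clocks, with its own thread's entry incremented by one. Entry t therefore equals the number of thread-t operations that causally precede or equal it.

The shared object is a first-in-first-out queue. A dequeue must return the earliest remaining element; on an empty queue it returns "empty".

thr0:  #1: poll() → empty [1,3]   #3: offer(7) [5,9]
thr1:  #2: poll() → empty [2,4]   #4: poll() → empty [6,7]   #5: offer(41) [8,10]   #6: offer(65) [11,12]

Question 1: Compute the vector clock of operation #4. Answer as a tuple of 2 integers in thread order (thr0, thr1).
(0, 2)

root op #2, invoked 2: fresh clock plus thr1's own tick → (0, 1)
root op #1, invoked 1: fresh clock plus thr0's own tick → (1, 0)
from VC(#2)=(0, 1), #4 (invoked 6) maxes components and bumps thr1 → (0, 2)
from VC(#1)=(1, 0), #3 (invoked 5) maxes components and bumps thr0 → (2, 0)
from VC(#4)=(0, 2), #5 (invoked 8) maxes components and bumps thr1 → (0, 3)
from VC(#5)=(0, 3), #6 (invoked 11) maxes components and bumps thr1 → (0, 4)
target: VC(#4) = (0, 2)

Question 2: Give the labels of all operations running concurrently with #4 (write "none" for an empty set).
#3

#4 spans [6,7]: anything still running between times 6 and 7 counts as concurrent
#1 [1,3]: before
#2 [2,4]: before
#3 [5,9]: concurrent
#5 [8,10]: after
#6 [11,12]: after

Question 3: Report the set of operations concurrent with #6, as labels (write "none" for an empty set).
none

concurrent with #6 ([11,12]): every op whose interval crosses 11..12
#1 [1,3]: before
#2 [2,4]: before
#3 [5,9]: before
#4 [6,7]: before
#5 [8,10]: before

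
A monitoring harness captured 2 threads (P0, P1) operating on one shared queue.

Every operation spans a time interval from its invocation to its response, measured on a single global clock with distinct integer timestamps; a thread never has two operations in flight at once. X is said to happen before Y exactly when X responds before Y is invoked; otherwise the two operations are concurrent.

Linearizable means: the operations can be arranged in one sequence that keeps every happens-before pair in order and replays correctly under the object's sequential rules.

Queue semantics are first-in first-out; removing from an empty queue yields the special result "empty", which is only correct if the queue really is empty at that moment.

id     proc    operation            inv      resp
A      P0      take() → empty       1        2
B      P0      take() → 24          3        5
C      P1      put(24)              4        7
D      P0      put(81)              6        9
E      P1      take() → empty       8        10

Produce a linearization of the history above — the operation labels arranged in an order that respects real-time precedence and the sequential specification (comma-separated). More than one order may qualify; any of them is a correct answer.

step 1: A take() → empty — queue <>
step 2: C put(24) — queue <24>
step 3: B take() → 24 — queue <>
step 4: E take() → empty — queue <>
step 5: D put(81) — queue <81>

A, C, B, E, D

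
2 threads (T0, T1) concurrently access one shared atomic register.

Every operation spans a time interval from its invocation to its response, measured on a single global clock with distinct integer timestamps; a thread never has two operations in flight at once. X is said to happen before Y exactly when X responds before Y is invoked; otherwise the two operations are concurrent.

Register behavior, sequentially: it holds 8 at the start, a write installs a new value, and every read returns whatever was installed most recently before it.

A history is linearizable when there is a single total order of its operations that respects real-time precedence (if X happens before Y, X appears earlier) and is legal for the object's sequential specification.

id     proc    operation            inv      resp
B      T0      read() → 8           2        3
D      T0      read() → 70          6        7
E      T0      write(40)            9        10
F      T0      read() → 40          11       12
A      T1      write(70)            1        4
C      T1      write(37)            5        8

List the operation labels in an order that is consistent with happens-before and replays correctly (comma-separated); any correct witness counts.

1. B read() → 8, leaving value 8
2. A write(70), leaving value 70
3. D read() → 70, leaving value 70
4. C write(37), leaving value 37
5. E write(40), leaving value 40
6. F read() → 40, leaving value 40

B, A, D, C, E, F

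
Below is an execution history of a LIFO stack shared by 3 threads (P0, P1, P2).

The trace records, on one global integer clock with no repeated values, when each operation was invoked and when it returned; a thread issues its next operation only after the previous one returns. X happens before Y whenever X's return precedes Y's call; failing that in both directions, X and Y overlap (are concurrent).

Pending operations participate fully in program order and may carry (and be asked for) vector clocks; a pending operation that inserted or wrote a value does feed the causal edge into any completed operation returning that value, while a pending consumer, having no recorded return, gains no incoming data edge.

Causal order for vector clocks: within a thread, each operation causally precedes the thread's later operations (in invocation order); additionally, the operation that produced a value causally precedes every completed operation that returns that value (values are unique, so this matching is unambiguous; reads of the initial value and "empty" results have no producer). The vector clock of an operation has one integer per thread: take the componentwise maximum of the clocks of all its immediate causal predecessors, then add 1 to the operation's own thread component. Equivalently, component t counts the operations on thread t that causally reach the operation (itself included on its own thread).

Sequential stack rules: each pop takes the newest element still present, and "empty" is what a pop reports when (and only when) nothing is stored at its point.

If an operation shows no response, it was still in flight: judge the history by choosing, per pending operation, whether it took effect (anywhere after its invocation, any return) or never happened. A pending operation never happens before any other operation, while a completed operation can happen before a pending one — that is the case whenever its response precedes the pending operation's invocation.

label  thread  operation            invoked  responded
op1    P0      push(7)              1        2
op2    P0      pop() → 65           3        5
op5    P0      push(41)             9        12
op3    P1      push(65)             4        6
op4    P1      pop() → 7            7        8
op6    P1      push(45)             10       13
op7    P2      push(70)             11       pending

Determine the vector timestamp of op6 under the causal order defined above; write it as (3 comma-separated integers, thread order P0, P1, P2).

(1, 3, 0)

VC(op7, invoked at 11): no causal predecessors; +1 on P2 → (0, 0, 1)
VC(op3, invoked at 4): no causal predecessors; +1 on P1 → (0, 1, 0)
VC(op1, invoked at 1): no causal predecessors; +1 on P0 → (1, 0, 0)
VC(op4, invoked at 7): max of VC(op1)=(1, 0, 0), VC(op3)=(0, 1, 0), then +1 on thread P1 → (1, 2, 0)
VC(op2, invoked at 3): max of VC(op1)=(1, 0, 0), VC(op3)=(0, 1, 0), then +1 on thread P0 → (2, 1, 0)
VC(op6, invoked at 10): max of VC(op4)=(1, 2, 0), then +1 on thread P1 → (1, 3, 0)
VC(op5, invoked at 9): max of VC(op2)=(2, 1, 0), then +1 on thread P0 → (3, 1, 0)
target: VC(op6) = (1, 3, 0)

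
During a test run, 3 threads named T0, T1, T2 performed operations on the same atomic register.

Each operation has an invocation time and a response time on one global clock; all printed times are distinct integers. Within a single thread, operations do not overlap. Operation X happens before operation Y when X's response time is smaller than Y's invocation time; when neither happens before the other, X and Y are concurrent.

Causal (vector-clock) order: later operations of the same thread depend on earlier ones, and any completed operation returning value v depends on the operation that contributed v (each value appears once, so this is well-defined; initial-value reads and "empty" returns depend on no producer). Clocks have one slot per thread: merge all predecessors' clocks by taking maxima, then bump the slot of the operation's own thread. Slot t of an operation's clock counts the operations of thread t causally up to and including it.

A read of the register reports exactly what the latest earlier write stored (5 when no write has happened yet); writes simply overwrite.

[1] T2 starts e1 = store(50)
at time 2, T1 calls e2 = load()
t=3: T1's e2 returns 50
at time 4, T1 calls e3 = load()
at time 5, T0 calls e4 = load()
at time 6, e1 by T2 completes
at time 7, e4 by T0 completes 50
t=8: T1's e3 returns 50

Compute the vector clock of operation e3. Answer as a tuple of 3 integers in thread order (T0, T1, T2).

(0, 2, 1)

invoked at 1, e1 has no predecessors; its own T2 bump gives (0, 0, 1)
merge at e2 (invoked 2): VC(e1)=(0, 0, 1), own-thread bump on T1 → (0, 1, 1)
merge at e4 (invoked 5): VC(e1)=(0, 0, 1), own-thread bump on T0 → (1, 0, 1)
merge at e3 (invoked 4): VC(e1)=(0, 0, 1), VC(e2)=(0, 1, 1), own-thread bump on T1 → (0, 2, 1)
target: VC(e3) = (0, 2, 1)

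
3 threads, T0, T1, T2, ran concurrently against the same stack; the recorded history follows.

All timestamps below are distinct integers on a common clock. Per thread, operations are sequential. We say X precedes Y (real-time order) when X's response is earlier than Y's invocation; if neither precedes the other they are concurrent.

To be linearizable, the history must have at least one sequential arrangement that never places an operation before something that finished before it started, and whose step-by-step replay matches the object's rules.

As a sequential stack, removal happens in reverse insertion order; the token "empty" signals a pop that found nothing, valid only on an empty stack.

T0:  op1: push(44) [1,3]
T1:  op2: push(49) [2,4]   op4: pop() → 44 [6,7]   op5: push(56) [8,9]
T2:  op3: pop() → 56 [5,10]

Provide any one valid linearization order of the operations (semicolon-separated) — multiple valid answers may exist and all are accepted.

op2; op1; op4; op5; op3

1. op2 push(49), leaving stack <49>
2. op1 push(44), leaving stack <49,44>
3. op4 pop() → 44, leaving stack <49>
4. op5 push(56), leaving stack <49,56>
5. op3 pop() → 56, leaving stack <49>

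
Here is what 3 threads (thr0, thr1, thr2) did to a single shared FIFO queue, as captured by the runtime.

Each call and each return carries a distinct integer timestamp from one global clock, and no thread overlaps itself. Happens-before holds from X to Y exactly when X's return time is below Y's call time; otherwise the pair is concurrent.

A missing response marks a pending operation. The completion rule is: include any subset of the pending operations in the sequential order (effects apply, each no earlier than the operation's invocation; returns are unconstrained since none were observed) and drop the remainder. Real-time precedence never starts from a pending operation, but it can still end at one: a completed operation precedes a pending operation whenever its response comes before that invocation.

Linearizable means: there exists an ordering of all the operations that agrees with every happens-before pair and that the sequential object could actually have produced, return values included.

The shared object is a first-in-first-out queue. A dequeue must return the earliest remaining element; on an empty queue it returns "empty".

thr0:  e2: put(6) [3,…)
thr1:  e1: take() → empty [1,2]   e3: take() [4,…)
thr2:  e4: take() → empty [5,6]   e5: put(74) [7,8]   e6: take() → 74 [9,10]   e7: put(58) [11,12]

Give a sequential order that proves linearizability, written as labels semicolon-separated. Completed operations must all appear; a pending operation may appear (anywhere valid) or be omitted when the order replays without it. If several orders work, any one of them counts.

e1; e2; e3; e4; e5; e6; e7

1. e1 take() → empty, leaving queue <>
2. e2 put(6) (pending, included), leaving queue <6>
3. e3 take() (pending, included), leaving queue <>
4. e4 take() → empty, leaving queue <>
5. e5 put(74), leaving queue <74>
6. e6 take() → 74, leaving queue <>
7. e7 put(58), leaving queue <58>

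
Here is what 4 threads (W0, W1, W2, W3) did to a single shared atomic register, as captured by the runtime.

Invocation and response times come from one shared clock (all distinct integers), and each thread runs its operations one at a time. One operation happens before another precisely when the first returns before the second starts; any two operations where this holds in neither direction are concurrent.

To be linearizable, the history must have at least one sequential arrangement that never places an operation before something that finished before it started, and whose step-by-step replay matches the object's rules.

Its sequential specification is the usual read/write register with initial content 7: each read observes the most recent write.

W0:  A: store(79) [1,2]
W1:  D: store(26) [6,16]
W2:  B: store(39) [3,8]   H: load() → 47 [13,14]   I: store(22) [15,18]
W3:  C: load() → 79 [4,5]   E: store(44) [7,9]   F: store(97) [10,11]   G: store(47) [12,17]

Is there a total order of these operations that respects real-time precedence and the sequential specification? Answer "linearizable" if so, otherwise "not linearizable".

a witness: A, C, B, D, E, F, G, H, I
step 1: A store(79) — value 79
step 2: C load() → 79 — value 79
step 3: B store(39) — value 39
step 4: D store(26) — value 26
step 5: E store(44) — value 44
step 6: F store(97) — value 97
step 7: G store(47) — value 47
step 8: H load() → 47 — value 47
step 9: I store(22) — value 22

linearizable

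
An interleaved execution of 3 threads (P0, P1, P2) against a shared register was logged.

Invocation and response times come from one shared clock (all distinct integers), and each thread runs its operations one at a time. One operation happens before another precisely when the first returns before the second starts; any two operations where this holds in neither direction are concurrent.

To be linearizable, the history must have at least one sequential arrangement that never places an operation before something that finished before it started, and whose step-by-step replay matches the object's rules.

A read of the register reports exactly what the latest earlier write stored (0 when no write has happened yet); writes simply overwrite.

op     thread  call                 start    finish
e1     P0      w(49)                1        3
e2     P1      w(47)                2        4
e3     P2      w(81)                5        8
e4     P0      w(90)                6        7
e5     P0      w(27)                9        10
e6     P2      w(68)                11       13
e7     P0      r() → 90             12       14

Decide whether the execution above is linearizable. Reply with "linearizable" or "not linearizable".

through event 13 a valid linearization exists; event 14 (e7 responding at time 14) ends that
no legal order exists: 8 real-time-consistent candidates over 7 completed register operations, all rejected
one such order, e1, e2, e3, e4, e5, e6, e7, breaks at step 7 where e7 r() → 90 is illegal
one such order, e1, e2, e3, e4, e5, e7, e6, breaks at step 6 where e7 r() → 90 is illegal

not linearizable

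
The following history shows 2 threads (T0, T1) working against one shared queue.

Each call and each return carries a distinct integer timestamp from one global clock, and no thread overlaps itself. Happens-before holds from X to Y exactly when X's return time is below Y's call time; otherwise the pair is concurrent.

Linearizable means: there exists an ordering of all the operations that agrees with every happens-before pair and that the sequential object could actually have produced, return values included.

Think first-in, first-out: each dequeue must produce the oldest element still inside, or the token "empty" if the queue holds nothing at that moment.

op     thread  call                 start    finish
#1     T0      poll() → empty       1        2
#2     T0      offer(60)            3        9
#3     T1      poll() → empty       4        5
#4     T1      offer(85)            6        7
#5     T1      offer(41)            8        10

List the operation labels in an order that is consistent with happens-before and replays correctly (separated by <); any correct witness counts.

after step 1 (#1 poll() → empty): queue <>
after step 2 (#3 poll() → empty): queue <>
after step 3 (#2 offer(60)): queue <60>
after step 4 (#4 offer(85)): queue <60,85>
after step 5 (#5 offer(41)): queue <60,85,41>

#1 < #3 < #2 < #4 < #5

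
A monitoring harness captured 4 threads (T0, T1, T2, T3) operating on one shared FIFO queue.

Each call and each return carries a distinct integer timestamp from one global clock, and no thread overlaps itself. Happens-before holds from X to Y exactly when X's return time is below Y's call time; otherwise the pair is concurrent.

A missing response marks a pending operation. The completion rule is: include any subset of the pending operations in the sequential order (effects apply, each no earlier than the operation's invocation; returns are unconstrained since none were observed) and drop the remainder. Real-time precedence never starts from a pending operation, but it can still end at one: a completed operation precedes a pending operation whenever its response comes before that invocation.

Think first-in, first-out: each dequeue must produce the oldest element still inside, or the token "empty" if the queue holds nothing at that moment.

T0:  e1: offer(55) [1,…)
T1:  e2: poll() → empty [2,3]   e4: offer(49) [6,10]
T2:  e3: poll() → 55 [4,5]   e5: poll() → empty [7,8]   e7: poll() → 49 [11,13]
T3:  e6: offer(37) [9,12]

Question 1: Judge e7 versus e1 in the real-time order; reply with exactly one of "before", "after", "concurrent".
e7 spans [11,13], e1 spans [1,…)
the intervals overlap in both directions

concurrent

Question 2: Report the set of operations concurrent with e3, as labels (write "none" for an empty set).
e3 spans [4,5]; an op avoiding the whole window 4..5 is ordered, any other is concurrent
e1 [1,…): concurrent
e2 [2,3]: before
e4 [6,10]: after
e5 [7,8]: after
e6 [9,12]: after
e7 [11,13]: after

e1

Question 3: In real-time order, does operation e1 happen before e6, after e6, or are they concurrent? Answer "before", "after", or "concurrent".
e1 spans [1,…), e6 spans [9,12]
the intervals overlap in both directions

concurrent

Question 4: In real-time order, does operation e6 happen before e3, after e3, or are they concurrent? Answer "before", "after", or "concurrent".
e6 spans [9,12], e3 spans [4,5]
resp(e3)=5 < inv(e6)=9

after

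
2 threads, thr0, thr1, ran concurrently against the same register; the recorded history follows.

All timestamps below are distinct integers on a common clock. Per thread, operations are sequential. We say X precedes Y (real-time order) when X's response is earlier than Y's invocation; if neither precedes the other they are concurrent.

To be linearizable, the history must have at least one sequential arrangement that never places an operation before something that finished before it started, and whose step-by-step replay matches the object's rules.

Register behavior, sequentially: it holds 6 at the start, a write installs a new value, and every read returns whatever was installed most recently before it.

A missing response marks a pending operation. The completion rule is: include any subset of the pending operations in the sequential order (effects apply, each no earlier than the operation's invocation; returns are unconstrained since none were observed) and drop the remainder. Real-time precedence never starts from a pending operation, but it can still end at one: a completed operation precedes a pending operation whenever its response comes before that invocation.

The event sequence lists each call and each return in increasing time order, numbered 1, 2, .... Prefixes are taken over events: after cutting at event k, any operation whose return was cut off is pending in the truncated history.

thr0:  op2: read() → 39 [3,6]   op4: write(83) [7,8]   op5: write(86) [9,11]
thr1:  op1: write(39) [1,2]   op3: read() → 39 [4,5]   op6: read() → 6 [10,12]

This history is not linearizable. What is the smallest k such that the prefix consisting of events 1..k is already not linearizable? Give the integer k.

events 1..11 are linearizable, e.g. via op1, op2, op3, op4, op5:
1. op1 write(39), leaving value 39
2. op2 read() → 39, leaving value 39
3. op3 read() → 39, leaving value 39
4. op4 write(83), leaving value 83
5. op5 write(86), leaving value 86
at event 12 (op6's time-12 response) nothing linearizes any more
e.g. op1, op2, op3, op4, op5, op6: illegal at step 6, since op6 read() → 6 cannot apply there
e.g. op1, op2, op3, op4, op6, op5: illegal at step 5, since op6 read() → 6 cannot apply there

12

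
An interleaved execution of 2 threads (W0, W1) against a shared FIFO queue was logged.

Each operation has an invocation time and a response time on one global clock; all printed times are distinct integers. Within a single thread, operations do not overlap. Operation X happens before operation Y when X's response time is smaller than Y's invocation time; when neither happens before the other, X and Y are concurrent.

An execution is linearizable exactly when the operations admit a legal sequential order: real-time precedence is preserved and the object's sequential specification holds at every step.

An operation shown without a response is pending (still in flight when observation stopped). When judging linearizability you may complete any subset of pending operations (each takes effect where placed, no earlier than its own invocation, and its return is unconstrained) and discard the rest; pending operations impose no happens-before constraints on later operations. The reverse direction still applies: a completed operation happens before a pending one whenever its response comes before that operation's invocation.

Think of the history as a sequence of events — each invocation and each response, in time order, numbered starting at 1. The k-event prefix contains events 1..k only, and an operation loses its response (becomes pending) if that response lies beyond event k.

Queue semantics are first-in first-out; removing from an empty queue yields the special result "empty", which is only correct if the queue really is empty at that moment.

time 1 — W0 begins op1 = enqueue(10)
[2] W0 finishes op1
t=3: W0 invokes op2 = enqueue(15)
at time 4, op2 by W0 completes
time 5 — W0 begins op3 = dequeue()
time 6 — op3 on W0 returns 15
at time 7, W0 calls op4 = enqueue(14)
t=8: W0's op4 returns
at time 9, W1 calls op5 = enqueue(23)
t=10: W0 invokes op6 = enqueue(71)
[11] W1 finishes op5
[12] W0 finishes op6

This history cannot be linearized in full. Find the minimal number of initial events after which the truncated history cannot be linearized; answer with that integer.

one valid order for events 1..5 is op1, op2:
1. op1 enqueue(10), leaving queue <10>
2. op2 enqueue(15), leaving queue <10,15>
with event 6 included (op3 responding at time 6), all real-time-consistent orders fail
take op1, op2, op3: step 3 already fails, because op3 dequeue() → 15 cannot occur there

6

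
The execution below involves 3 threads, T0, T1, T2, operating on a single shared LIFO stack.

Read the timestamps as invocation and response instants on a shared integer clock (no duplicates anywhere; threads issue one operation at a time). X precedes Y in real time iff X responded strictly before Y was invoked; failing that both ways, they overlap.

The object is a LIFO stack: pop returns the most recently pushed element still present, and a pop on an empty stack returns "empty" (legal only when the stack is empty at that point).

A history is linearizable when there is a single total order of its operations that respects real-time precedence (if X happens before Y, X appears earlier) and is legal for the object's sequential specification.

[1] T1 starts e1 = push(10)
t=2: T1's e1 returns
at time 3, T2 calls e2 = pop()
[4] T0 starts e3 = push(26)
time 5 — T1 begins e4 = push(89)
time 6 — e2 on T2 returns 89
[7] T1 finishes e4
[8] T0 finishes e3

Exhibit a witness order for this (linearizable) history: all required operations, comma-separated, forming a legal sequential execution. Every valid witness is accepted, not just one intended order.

after step 1 (e1 push(10)): stack <10>
after step 2 (e3 push(26)): stack <10,26>
after step 3 (e4 push(89)): stack <10,26,89>
after step 4 (e2 pop() → 89): stack <10,26>

e1, e3, e4, e2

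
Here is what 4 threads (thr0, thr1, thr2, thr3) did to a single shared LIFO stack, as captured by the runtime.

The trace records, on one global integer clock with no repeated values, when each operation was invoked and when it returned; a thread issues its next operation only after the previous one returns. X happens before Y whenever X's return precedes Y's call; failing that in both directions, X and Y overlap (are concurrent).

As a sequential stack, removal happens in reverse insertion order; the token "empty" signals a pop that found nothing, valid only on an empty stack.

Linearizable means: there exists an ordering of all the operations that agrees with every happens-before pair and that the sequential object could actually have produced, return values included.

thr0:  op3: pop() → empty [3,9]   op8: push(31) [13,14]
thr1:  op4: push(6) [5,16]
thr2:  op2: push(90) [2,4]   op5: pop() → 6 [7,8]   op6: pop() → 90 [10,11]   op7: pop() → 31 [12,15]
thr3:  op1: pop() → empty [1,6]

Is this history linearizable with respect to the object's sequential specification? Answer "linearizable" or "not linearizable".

witness order: op1, op3, op2, op4, op5, op6, op8, op7
1. op1 pop() → empty, leaving stack <>
2. op3 pop() → empty, leaving stack <>
3. op2 push(90), leaving stack <90>
4. op4 push(6), leaving stack <90,6>
5. op5 pop() → 6, leaving stack <90>
6. op6 pop() → 90, leaving stack <>
7. op8 push(31), leaving stack <31>
8. op7 pop() → 31, leaving stack <>

linearizable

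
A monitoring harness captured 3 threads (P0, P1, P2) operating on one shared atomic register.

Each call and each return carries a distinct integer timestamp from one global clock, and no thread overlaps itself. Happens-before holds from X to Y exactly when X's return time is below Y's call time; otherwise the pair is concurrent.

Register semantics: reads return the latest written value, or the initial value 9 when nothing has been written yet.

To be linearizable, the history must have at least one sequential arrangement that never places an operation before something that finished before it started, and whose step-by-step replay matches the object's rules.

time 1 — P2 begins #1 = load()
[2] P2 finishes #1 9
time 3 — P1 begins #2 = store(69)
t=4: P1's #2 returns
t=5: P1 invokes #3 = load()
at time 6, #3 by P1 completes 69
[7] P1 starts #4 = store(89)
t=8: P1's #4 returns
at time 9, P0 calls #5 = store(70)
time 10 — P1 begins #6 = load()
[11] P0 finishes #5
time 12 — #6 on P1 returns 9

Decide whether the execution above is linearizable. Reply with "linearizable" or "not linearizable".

not linearizable

through event 11 a valid linearization exists; event 12 (#6 responding at time 12) ends that
every one of the 2 real-time-consistent orders over 6 completed atomic register ops fails the sequential spec
one such order, #1, #2, #3, #4, #5, #6, breaks at step 6 where #6 load() → 9 is illegal
one such order, #1, #2, #3, #4, #6, #5, breaks at step 5 where #6 load() → 9 is illegal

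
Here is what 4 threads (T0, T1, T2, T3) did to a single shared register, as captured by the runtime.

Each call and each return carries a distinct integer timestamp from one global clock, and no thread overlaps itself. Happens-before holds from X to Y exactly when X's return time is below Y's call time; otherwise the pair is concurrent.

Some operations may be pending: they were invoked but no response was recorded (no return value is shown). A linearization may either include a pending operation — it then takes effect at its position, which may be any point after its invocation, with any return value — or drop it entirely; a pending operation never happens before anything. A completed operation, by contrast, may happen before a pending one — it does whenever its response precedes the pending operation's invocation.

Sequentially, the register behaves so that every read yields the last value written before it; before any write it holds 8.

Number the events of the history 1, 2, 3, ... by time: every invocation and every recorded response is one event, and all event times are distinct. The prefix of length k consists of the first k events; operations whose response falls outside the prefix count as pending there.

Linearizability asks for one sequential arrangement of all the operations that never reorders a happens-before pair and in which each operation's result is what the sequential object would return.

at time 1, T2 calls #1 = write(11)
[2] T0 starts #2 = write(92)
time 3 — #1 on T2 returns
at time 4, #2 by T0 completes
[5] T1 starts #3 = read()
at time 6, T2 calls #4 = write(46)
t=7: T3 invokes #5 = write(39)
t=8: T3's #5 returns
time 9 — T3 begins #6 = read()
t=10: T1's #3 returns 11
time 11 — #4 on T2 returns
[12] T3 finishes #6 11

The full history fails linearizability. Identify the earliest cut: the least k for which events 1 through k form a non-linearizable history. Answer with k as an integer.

events 1..11 are linearizable; a witness order is #2, #1, #3, #4, #5:
after step 1 (#2 write(92)): value 92
after step 2 (#1 write(11)): value 11
after step 3 (#3 read() → 11): value 11
after step 4 (#4 write(46)): value 46
after step 5 (#5 write(39)): value 39
include event 12 — #6 responding at 12 — and every candidate order breaks
sample order #1, #2, #3, #4, #5, #6 stalls at step 3 — #3 read() → 11 has no legal effect
sample order #1, #2, #3, #5, #4, #6 stalls at step 3 — #3 read() → 11 has no legal effect

12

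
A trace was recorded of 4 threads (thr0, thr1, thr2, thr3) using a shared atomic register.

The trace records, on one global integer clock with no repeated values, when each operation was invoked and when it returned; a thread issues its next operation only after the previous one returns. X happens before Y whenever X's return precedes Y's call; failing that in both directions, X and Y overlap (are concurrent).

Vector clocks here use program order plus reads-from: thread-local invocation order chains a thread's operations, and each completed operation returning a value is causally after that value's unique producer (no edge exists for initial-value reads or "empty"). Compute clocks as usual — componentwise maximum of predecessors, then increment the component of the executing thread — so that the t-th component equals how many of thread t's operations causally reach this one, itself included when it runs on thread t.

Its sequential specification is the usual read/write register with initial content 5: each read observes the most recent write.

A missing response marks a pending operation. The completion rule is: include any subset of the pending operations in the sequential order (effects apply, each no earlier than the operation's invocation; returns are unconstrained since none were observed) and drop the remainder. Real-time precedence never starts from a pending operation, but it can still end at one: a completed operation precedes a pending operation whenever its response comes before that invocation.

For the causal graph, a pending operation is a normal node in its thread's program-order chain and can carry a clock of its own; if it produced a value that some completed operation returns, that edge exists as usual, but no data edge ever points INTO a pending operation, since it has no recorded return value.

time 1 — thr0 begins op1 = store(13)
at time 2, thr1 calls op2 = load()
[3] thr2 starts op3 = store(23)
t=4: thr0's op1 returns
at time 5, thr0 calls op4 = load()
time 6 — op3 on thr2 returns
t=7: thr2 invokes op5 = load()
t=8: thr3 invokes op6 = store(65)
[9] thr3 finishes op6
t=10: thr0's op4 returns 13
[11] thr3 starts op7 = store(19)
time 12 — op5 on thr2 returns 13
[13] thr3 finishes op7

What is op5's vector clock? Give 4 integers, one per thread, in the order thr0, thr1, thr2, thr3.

(1, 0, 2, 0)

root op op6, invoked 8: fresh clock plus thr3's own tick → (0, 0, 0, 1)
root op op3, invoked 3: fresh clock plus thr2's own tick → (0, 0, 1, 0)
root op op2, invoked 2: fresh clock plus thr1's own tick → (0, 1, 0, 0)
root op op1, invoked 1: fresh clock plus thr0's own tick → (1, 0, 0, 0)
invoked at 11, op7 merges VC(op6)=(0, 0, 0, 1) and bumps thr3's slot → (0, 0, 0, 2)
invoked at 5, op4 merges VC(op1)=(1, 0, 0, 0) and bumps thr0's slot → (2, 0, 0, 0)
invoked at 7, op5 merges VC(op1)=(1, 0, 0, 0), VC(op3)=(0, 0, 1, 0) and bumps thr2's slot → (1, 0, 2, 0)
target: VC(op5) = (1, 0, 2, 0)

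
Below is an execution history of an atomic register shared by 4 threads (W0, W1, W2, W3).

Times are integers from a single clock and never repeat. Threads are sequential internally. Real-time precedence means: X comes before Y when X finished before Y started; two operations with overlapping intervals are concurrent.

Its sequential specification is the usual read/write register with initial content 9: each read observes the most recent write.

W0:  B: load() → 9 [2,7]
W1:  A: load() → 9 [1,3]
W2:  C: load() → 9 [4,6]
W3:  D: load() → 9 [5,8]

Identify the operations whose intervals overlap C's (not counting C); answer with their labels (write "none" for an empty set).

B, D

C spans [4,6]: anything still running between times 4 and 6 counts as concurrent
A [1,3]: before
B [2,7]: concurrent
D [5,8]: concurrent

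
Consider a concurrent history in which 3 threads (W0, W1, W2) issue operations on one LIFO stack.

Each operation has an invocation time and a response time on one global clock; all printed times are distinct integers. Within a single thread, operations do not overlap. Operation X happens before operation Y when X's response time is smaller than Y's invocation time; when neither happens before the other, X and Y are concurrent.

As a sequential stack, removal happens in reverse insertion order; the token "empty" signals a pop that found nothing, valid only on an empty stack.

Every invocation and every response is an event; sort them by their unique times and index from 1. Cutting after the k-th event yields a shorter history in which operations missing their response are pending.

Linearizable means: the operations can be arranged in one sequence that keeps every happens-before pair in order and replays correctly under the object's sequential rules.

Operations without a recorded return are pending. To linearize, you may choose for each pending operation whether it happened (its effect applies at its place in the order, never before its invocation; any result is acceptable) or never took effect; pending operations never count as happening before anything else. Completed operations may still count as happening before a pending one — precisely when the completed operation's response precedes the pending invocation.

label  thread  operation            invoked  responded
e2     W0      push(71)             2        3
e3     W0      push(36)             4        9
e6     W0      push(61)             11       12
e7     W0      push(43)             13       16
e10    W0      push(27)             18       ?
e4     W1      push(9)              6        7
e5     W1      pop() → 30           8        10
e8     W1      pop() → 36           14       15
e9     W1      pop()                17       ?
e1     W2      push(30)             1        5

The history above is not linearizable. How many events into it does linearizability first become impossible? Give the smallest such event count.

events 1..9 are linearizable, e.g. via e1, e2, e3, e4:
after step 1 (e1 push(30)): stack <30>
after step 2 (e2 push(71)): stack <30,71>
after step 3 (e3 push(36)): stack <30,71,36>
after step 4 (e4 push(9)): stack <30,71,36,9>
at event 10 (e5's time-10 response) nothing linearizes any more
take e1, e2, e3, e4, e5: step 5 already fails, because e5 pop() → 30 cannot occur there
take e1, e2, e4, e3, e5: step 5 already fails, because e5 pop() → 30 cannot occur there

10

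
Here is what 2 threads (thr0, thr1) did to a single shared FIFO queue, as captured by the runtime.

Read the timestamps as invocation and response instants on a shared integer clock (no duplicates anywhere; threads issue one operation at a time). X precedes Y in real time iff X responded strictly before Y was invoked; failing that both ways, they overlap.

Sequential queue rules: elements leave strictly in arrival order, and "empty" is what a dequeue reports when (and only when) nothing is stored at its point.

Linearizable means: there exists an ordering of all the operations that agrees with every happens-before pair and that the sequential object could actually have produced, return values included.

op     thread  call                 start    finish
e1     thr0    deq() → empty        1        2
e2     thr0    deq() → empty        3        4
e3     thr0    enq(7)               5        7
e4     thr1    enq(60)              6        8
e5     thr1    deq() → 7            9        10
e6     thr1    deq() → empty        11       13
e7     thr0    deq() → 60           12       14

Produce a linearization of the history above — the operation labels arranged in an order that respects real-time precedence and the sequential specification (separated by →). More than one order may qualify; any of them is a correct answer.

e1 → e2 → e3 → e4 → e5 → e7 → e6

1. e1 deq() → empty, leaving queue <>
2. e2 deq() → empty, leaving queue <>
3. e3 enq(7), leaving queue <7>
4. e4 enq(60), leaving queue <7,60>
5. e5 deq() → 7, leaving queue <60>
6. e7 deq() → 60, leaving queue <>
7. e6 deq() → empty, leaving queue <>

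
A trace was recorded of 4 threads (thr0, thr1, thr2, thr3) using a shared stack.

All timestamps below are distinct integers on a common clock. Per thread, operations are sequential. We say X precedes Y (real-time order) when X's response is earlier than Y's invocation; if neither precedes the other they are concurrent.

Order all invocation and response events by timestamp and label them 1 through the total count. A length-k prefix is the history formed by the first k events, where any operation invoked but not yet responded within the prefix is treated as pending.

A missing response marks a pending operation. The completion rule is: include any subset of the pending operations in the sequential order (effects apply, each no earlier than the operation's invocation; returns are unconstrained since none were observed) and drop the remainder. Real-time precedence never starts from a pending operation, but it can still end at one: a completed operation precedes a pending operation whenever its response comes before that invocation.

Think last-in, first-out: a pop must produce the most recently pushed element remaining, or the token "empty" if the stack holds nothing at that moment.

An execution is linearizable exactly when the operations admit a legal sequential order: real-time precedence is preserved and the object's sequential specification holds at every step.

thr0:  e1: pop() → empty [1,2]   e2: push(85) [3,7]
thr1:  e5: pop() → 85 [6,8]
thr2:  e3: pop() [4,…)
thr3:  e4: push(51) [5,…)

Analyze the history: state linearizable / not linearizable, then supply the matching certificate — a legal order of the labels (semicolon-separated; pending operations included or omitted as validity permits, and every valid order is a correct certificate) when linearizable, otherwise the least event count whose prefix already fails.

after step 1 (e1 pop() → empty): stack <>
after step 2 (e2 push(85)): stack <85>
after step 3 (e4 push(51) (pending, included)): stack <85,51>
after step 4 (e3 pop() (pending, included)): stack <85>
after step 5 (e5 pop() → 85): stack <>

linearizable — witness: e1; e2; e4; e3; e5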